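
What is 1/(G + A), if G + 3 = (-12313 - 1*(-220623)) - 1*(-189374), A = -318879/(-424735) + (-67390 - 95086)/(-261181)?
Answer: 110932712035/44115984149170794 ≈ 2.5146e-6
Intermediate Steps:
A = 152294379959/110932712035 (A = -318879*(-1/424735) - 162476*(-1/261181) = 318879/424735 + 162476/261181 = 152294379959/110932712035 ≈ 1.3729)
G = 397681 (G = -3 + ((-12313 - 1*(-220623)) - 1*(-189374)) = -3 + ((-12313 + 220623) + 189374) = -3 + (208310 + 189374) = -3 + 397684 = 397681)
1/(G + A) = 1/(397681 + 152294379959/110932712035) = 1/(44115984149170794/110932712035) = 110932712035/44115984149170794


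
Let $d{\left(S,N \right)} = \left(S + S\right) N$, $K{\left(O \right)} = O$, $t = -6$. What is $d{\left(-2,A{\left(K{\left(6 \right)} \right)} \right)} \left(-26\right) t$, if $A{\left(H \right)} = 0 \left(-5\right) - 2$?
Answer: $1248$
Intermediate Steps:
$A{\left(H \right)} = -2$ ($A{\left(H \right)} = 0 - 2 = -2$)
$d{\left(S,N \right)} = 2 N S$ ($d{\left(S,N \right)} = 2 S N = 2 N S$)
$d{\left(-2,A{\left(K{\left(6 \right)} \right)} \right)} \left(-26\right) t = 2 \left(-2\right) \left(-2\right) \left(-26\right) \left(-6\right) = 8 \left(-26\right) \left(-6\right) = \left(-208\right) \left(-6\right) = 1248$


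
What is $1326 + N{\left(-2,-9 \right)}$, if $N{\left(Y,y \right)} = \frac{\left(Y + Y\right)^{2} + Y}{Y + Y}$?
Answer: $\frac{2645}{2} \approx 1322.5$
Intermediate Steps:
$N{\left(Y,y \right)} = \frac{Y + 4 Y^{2}}{2 Y}$ ($N{\left(Y,y \right)} = \frac{\left(2 Y\right)^{2} + Y}{2 Y} = \left(4 Y^{2} + Y\right) \frac{1}{2 Y} = \left(Y + 4 Y^{2}\right) \frac{1}{2 Y} = \frac{Y + 4 Y^{2}}{2 Y}$)
$1326 + N{\left(-2,-9 \right)} = 1326 + \left(\frac{1}{2} + 2 \left(-2\right)\right) = 1326 + \left(\frac{1}{2} - 4\right) = 1326 - \frac{7}{2} = \frac{2645}{2}$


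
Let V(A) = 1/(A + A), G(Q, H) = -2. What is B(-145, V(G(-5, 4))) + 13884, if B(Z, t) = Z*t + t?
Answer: 13920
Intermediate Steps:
V(A) = 1/(2*A)
B(Z, t) = t + Z*t
B(-145, V(G(-5, 4))) + 13884 = ((1/2)/(-2))*(1 - 145) + 13884 = ((1/2)*(-1/2))*(-144) + 13884 = -1/4*(-144) + 13884 = 36 + 13884 = 13920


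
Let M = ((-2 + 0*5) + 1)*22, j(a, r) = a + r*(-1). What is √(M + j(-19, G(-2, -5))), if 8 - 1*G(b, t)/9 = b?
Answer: I*√131 ≈ 11.446*I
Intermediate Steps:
G(b, t) = 72 - 9*b
j(a, r) = a - r
M = -22 (M = ((-2 + 0) + 1)*22 = (-2 + 1)*22 = -1*22 = -22)
√(M + j(-19, G(-2, -5))) = √(-22 + (-19 - (72 - 9*(-2)))) = √(-22 + (-19 - (72 + 18))) = √(-22 + (-19 - 1*90)) = √(-22 + (-19 - 90)) = √(-22 - 109) = √(-131) = I*√131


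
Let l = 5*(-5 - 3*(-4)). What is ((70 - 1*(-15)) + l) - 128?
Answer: -8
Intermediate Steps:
l = 35 (l = 5*(-5 + 12) = 5*7 = 35)
((70 - 1*(-15)) + l) - 128 = ((70 - 1*(-15)) + 35) - 128 = ((70 + 15) + 35) - 128 = (85 + 35) - 128 = 120 - 128 = -8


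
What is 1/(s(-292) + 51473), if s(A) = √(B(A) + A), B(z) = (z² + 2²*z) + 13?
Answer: 51473/2649385912 - 3*√9313/2649385912 ≈ 1.9319e-5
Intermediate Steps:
B(z) = 13 + z² + 4*z (B(z) = (z² + 4*z) + 13 = 13 + z² + 4*z)
s(A) = √(13 + A² + 5*A) (s(A) = √((13 + A² + 4*A) + A) = √(13 + A² + 5*A))
1/(s(-292) + 51473) = 1/(√(13 + (-292)² + 5*(-292)) + 51473) = 1/(√(13 + 85264 - 1460) + 51473) = 1/(√83817 + 51473) = 1/(3*√9313 + 51473) = 1/(51473 + 3*√9313)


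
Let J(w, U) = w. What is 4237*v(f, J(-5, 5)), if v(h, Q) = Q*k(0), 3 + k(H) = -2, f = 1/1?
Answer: 105925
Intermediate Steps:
f = 1
k(H) = -5 (k(H) = -3 - 2 = -5)
v(h, Q) = -5*Q (v(h, Q) = Q*(-5) = -5*Q)
4237*v(f, J(-5, 5)) = 4237*(-5*(-5)) = 4237*25 = 105925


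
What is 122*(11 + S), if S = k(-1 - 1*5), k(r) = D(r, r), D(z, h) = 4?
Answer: 1830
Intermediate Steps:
k(r) = 4
S = 4
122*(11 + S) = 122*(11 + 4) = 122*15 = 1830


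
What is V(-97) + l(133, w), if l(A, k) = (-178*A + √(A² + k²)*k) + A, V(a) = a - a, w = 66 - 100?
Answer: -23541 - 34*√18845 ≈ -28208.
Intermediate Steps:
w = -34
V(a) = 0
l(A, k) = -177*A + k*√(A² + k²) (l(A, k) = (-178*A + k*√(A² + k²)) + A = -177*A + k*√(A² + k²))
V(-97) + l(133, w) = 0 + (-177*133 - 34*√(133² + (-34)²)) = 0 + (-23541 - 34*√(17689 + 1156)) = 0 + (-23541 - 34*√18845) = -23541 - 34*√18845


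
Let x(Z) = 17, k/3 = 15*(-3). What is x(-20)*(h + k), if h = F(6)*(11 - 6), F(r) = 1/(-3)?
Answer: -6970/3 ≈ -2323.3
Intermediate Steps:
k = -135 (k = 3*(15*(-3)) = 3*(-45) = -135)
F(r) = -⅓
h = -5/3 (h = -(11 - 6)/3 = -⅓*5 = -5/3 ≈ -1.6667)
x(-20)*(h + k) = 17*(-5/3 - 135) = 17*(-410/3) = -6970/3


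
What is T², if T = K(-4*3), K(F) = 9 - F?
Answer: 441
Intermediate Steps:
T = 21 (T = 9 - (-4)*3 = 9 - 1*(-12) = 9 + 12 = 21)
T² = 21² = 441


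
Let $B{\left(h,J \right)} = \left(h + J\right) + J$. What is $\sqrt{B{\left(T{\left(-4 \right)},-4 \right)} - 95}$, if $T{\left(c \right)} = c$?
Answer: $i \sqrt{107} \approx 10.344 i$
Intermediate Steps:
$B{\left(h,J \right)} = h + 2 J$ ($B{\left(h,J \right)} = \left(J + h\right) + J = h + 2 J$)
$\sqrt{B{\left(T{\left(-4 \right)},-4 \right)} - 95} = \sqrt{\left(-4 + 2 \left(-4\right)\right) - 95} = \sqrt{\left(-4 - 8\right) - 95} = \sqrt{-12 - 95} = \sqrt{-107} = i \sqrt{107}$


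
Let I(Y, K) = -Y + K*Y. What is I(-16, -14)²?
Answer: 57600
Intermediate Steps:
I(-16, -14)² = (-16*(-1 - 14))² = (-16*(-15))² = 240² = 57600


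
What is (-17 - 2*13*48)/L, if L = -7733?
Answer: 115/703 ≈ 0.16358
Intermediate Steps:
(-17 - 2*13*48)/L = (-17 - 2*13*48)/(-7733) = (-17 - 26*48)*(-1/7733) = (-17 - 1248)*(-1/7733) = -1265*(-1/7733) = 115/703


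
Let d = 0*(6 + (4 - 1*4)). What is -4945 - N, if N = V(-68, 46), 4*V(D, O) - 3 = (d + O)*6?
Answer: -20059/4 ≈ -5014.8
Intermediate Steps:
d = 0 (d = 0*(6 + (4 - 4)) = 0*(6 + 0) = 0*6 = 0)
V(D, O) = 3/4 + 3*O/2 (V(D, O) = 3/4 + ((0 + O)*6)/4 = 3/4 + (O*6)/4 = 3/4 + (6*O)/4 = 3/4 + 3*O/2)
N = 279/4 (N = 3/4 + (3/2)*46 = 3/4 + 69 = 279/4 ≈ 69.750)
-4945 - N = -4945 - 1*279/4 = -4945 - 279/4 = -20059/4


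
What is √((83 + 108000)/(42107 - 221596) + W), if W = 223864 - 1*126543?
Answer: √3135303241687254/179489 ≈ 311.96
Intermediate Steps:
W = 97321 (W = 223864 - 126543 = 97321)
√((83 + 108000)/(42107 - 221596) + W) = √((83 + 108000)/(42107 - 221596) + 97321) = √(108083/(-179489) + 97321) = √(108083*(-1/179489) + 97321) = √(-108083/179489 + 97321) = √(17467940886/179489) = √3135303241687254/179489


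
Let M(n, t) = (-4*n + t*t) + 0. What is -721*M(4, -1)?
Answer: 10815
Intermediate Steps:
M(n, t) = t² - 4*n (M(n, t) = (-4*n + t²) + 0 = (t² - 4*n) + 0 = t² - 4*n)
-721*M(4, -1) = -721*((-1)² - 4*4) = -721*(1 - 16) = -721*(-15) = 10815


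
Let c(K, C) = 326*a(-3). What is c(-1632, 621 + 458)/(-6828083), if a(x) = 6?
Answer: -1956/6828083 ≈ -0.00028646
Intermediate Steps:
c(K, C) = 1956 (c(K, C) = 326*6 = 1956)
c(-1632, 621 + 458)/(-6828083) = 1956/(-6828083) = 1956*(-1/6828083) = -1956/6828083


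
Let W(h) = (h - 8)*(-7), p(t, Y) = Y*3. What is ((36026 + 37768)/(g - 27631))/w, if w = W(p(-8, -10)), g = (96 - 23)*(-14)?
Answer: -1757/181469 ≈ -0.0096821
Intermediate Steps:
p(t, Y) = 3*Y
W(h) = 56 - 7*h (W(h) = (-8 + h)*(-7) = 56 - 7*h)
g = -1022 (g = 73*(-14) = -1022)
w = 266 (w = 56 - 21*(-10) = 56 - 7*(-30) = 56 + 210 = 266)
((36026 + 37768)/(g - 27631))/w = ((36026 + 37768)/(-1022 - 27631))/266 = (73794/(-28653))*(1/266) = (73794*(-1/28653))*(1/266) = -24598/9551*1/266 = -1757/181469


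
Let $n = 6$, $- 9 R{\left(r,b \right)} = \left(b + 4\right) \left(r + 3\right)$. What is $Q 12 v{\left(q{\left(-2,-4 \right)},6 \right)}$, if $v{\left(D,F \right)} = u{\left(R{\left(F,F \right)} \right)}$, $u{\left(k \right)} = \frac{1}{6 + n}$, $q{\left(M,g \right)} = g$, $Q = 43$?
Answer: $43$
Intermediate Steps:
$R{\left(r,b \right)} = - \frac{\left(3 + r\right) \left(4 + b\right)}{9}$ ($R{\left(r,b \right)} = - \frac{\left(b + 4\right) \left(r + 3\right)}{9} = - \frac{\left(4 + b\right) \left(3 + r\right)}{9} = - \frac{\left(3 + r\right) \left(4 + b\right)}{9}$)
$u{\left(k \right)} = \frac{1}{12}$ ($u{\left(k \right)} = \frac{1}{6 + 6} = \frac{1}{12}$)
$v{\left(D,F \right)} = \frac{1}{12}$
$Q 12 v{\left(q{\left(-2,-4 \right)},6 \right)} = 43 \cdot 12 \cdot \frac{1}{12} = 516 \cdot \frac{1}{12} = 43$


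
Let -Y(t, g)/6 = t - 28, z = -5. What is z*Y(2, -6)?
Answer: -780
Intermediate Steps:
Y(t, g) = 168 - 6*t (Y(t, g) = -6*(t - 28) = -6*(-28 + t) = 168 - 6*t)
z*Y(2, -6) = -5*(168 - 6*2) = -5*(168 - 12) = -5*156 = -780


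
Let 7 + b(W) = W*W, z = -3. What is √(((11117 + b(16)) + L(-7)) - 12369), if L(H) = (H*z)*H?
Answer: 5*I*√46 ≈ 33.912*I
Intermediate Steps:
b(W) = -7 + W² (b(W) = -7 + W*W = -7 + W²)
L(H) = -3*H² (L(H) = (H*(-3))*H = (-3*H)*H = -3*H²)
√(((11117 + b(16)) + L(-7)) - 12369) = √(((11117 + (-7 + 16²)) - 3*(-7)²) - 12369) = √(((11117 + (-7 + 256)) - 3*49) - 12369) = √(((11117 + 249) - 147) - 12369) = √((11366 - 147) - 12369) = √(11219 - 12369) = √(-1150) = 5*I*√46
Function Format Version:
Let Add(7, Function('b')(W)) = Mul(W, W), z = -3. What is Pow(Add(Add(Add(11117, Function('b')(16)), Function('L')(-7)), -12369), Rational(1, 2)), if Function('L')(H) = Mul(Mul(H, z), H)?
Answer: Mul(5, I, Pow(46, Rational(1, 2))) ≈ Mul(33.912, I)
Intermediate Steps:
Function('b')(W) = Add(-7, Pow(W, 2)) (Function('b')(W) = Add(-7, Mul(W, W)) = Add(-7, Pow(W, 2)))
Function('L')(H) = Mul(-3, Pow(H, 2)) (Function('L')(H) = Mul(Mul(H, -3), H) = Mul(Mul(-3, H), H) = Mul(-3, Pow(H, 2)))
Pow(Add(Add(Add(11117, Function('b')(16)), Function('L')(-7)), -12369), Rational(1, 2)) = Pow(Add(Add(Add(11117, Add(-7, Pow(16, 2))), Mul(-3, Pow(-7, 2))), -12369), Rational(1, 2)) = Pow(Add(Add(Add(11117, Add(-7, 256)), Mul(-3, 49)), -12369), Rational(1, 2)) = Pow(Add(Add(Add(11117, 249), -147), -12369), Rational(1, 2)) = Pow(Add(Add(11366, -147), -12369), Rational(1, 2)) = Pow(Add(11219, -12369), Rational(1, 2)) = Pow(-1150, Rational(1, 2)) = Mul(5, I, Pow(46, Rational(1, 2)))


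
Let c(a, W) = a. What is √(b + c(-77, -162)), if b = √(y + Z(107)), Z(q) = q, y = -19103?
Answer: √(-77 + 2*I*√4749) ≈ 6.3591 + 10.837*I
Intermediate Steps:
b = 2*I*√4749 (b = √(-19103 + 107) = √(-18996) = 2*I*√4749 ≈ 137.83*I)
√(b + c(-77, -162)) = √(2*I*√4749 - 77) = √(-77 + 2*I*√4749)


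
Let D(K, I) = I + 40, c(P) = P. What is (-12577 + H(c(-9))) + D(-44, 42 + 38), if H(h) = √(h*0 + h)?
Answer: -12457 + 3*I ≈ -12457.0 + 3.0*I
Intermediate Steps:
D(K, I) = 40 + I
H(h) = √h (H(h) = √(0 + h) = √h)
(-12577 + H(c(-9))) + D(-44, 42 + 38) = (-12577 + √(-9)) + (40 + (42 + 38)) = (-12577 + 3*I) + (40 + 80) = (-12577 + 3*I) + 120 = -12457 + 3*I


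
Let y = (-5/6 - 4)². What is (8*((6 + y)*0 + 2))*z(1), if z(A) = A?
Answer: 16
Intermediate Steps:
y = 841/36 (y = (-5*⅙ - 4)² = (-⅚ - 4)² = (-29/6)² = 841/36 ≈ 23.361)
(8*((6 + y)*0 + 2))*z(1) = (8*((6 + 841/36)*0 + 2))*1 = (8*((1057/36)*0 + 2))*1 = (8*(0 + 2))*1 = (8*2)*1 = 16*1 = 16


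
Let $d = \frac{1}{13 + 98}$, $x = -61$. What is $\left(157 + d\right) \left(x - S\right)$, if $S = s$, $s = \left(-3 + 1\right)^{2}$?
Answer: $- \frac{1132820}{111} \approx -10206.0$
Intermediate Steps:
$d = \frac{1}{111} \approx 0.009009$
$s = 4$ ($s = \left(-2\right)^{2} = 4$)
$S = 4$
$\left(157 + d\right) \left(x - S\right) = \left(157 + \frac{1}{111}\right) \left(-61 - 4\right) = \frac{17428 \left(-61 - 4\right)}{111} = \frac{17428}{111} \left(-65\right) = - \frac{1132820}{111}$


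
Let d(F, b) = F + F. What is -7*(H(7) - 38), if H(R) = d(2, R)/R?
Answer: 262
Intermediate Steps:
d(F, b) = 2*F
H(R) = 4/R (H(R) = (2*2)/R = 4/R)
-7*(H(7) - 38) = -7*(4/7 - 38) = -7*(-262/7) = 262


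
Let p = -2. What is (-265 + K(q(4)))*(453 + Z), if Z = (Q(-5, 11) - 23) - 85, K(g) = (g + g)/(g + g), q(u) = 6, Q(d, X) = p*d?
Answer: -93720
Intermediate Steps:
Q(d, X) = -2*d
K(g) = 1 (K(g) = (2*g)/((2*g)) = (2*g)*(1/(2*g)) = 1)
Z = -98 (Z = (-2*(-5) - 23) - 85 = (10 - 23) - 85 = -13 - 85 = -98)
(-265 + K(q(4)))*(453 + Z) = (-265 + 1)*(453 - 98) = -264*355 = -93720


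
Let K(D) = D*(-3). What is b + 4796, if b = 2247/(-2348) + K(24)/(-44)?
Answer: 123888635/25828 ≈ 4796.7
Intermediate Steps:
K(D) = -3*D
b = 17547/25828 (b = 2247/(-2348) - 3*24/(-44) = 2247*(-1/2348) - 72*(-1/44) = -2247/2348 + 18/11 = 17547/25828 ≈ 0.67938)
b + 4796 = 17547/25828 + 4796 = 123888635/25828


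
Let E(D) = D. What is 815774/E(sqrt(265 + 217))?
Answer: 407887*sqrt(482)/241 ≈ 37158.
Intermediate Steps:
815774/E(sqrt(265 + 217)) = 815774/(sqrt(265 + 217)) = 815774/(sqrt(482)) = 815774*(sqrt(482)/482) = 407887*sqrt(482)/241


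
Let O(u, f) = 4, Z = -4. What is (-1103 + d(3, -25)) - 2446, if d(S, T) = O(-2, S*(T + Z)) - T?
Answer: -3520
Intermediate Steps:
d(S, T) = 4 - T
(-1103 + d(3, -25)) - 2446 = (-1103 + (4 - 1*(-25))) - 2446 = (-1103 + (4 + 25)) - 2446 = (-1103 + 29) - 2446 = -1074 - 2446 = -3520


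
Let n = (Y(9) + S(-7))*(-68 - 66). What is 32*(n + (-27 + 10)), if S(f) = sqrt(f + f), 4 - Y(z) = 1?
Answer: -13408 - 4288*I*sqrt(14) ≈ -13408.0 - 16044.0*I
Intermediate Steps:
Y(z) = 3 (Y(z) = 4 - 1*1 = 4 - 1 = 3)
S(f) = sqrt(2)*sqrt(f) (S(f) = sqrt(2*f) = sqrt(2)*sqrt(f))
n = -402 - 134*I*sqrt(14) (n = (3 + sqrt(2)*sqrt(-7))*(-68 - 66) = (3 + sqrt(2)*(I*sqrt(7)))*(-134) = (3 + I*sqrt(14))*(-134) = -402 - 134*I*sqrt(14) ≈ -402.0 - 501.38*I)
32*(n + (-27 + 10)) = 32*((-402 - 134*I*sqrt(14)) + (-27 + 10)) = 32*((-402 - 134*I*sqrt(14)) - 17) = 32*(-419 - 134*I*sqrt(14)) = -13408 - 4288*I*sqrt(14)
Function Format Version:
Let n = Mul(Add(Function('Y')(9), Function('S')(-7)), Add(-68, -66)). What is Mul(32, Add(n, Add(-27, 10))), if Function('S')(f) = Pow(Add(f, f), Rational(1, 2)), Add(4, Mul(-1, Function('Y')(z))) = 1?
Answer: Add(-13408, Mul(-4288, I, Pow(14, Rational(1, 2)))) ≈ Add(-13408., Mul(-16044., I))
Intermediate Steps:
Function('Y')(z) = 3 (Function('Y')(z) = Add(4, Mul(-1, 1)) = Add(4, -1) = 3)
Function('S')(f) = Mul(Pow(2, Rational(1, 2)), Pow(f, Rational(1, 2))) (Function('S')(f) = Pow(Mul(2, f), Rational(1, 2)) = Mul(Pow(2, Rational(1, 2)), Pow(f, Rational(1, 2))))
n = Add(-402, Mul(-134, I, Pow(14, Rational(1, 2)))) (n = Mul(Add(3, Mul(Pow(2, Rational(1, 2)), Pow(-7, Rational(1, 2)))), Add(-68, -66)) = Mul(Add(3, Mul(Pow(2, Rational(1, 2)), Mul(I, Pow(7, Rational(1, 2))))), -134) = Mul(Add(3, Mul(I, Pow(14, Rational(1, 2)))), -134) = Add(-402, Mul(-134, I, Pow(14, Rational(1, 2)))) ≈ Add(-402.00, Mul(-501.38, I)))
Mul(32, Add(n, Add(-27, 10))) = Mul(32, Add(Add(-402, Mul(-134, I, Pow(14, Rational(1, 2)))), Add(-27, 10))) = Mul(32, Add(Add(-402, Mul(-134, I, Pow(14, Rational(1, 2)))), -17)) = Mul(32, Add(-419, Mul(-134, I, Pow(14, Rational(1, 2))))) = Add(-13408, Mul(-4288, I, Pow(14, Rational(1, 2))))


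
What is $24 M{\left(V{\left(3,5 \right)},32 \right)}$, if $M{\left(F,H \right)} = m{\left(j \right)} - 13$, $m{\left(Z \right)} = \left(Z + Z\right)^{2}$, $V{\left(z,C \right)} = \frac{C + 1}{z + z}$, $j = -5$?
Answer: $2088$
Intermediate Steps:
$V{\left(z,C \right)} = \frac{1 + C}{2 z}$
$m{\left(Z \right)} = 4 Z^{2}$ ($m{\left(Z \right)} = \left(2 Z\right)^{2} = 4 Z^{2}$)
$M{\left(F,H \right)} = 87$ ($M{\left(F,H \right)} = 4 \left(-5\right)^{2} - 13 = 4 \cdot 25 - 13 = 100 - 13 = 87$)
$24 M{\left(V{\left(3,5 \right)},32 \right)} = 24 \cdot 87 = 2088$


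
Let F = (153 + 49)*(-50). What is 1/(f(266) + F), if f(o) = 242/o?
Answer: -133/1343179 ≈ -9.9019e-5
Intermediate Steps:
F = -10100 (F = 202*(-50) = -10100)
1/(f(266) + F) = 1/(242/266 - 10100) = 1/(242*(1/266) - 10100) = 1/(121/133 - 10100) = 1/(-1343179/133) = -133/1343179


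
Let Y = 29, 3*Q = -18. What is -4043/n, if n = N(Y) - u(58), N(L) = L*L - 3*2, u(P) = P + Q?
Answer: -4043/783 ≈ -5.1635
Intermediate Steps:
Q = -6 (Q = (1/3)*(-18) = -6)
u(P) = -6 + P (u(P) = P - 6 = -6 + P)
N(L) = -6 + L**2 (N(L) = L**2 - 6 = -6 + L**2)
n = 783 (n = (-6 + 29**2) - (-6 + 58) = (-6 + 841) - 1*52 = 835 - 52 = 783)
-4043/n = -4043/783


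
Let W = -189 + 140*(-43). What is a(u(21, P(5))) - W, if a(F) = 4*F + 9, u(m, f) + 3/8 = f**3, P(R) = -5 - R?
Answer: 4433/2 ≈ 2216.5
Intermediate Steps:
u(m, f) = -3/8 + f**3
W = -6209 (W = -189 - 6020 = -6209)
a(F) = 9 + 4*F
a(u(21, P(5))) - W = (9 + 4*(-3/8 + (-5 - 1*5)**3)) - 1*(-6209) = (9 + 4*(-3/8 + (-5 - 5)**3)) + 6209 = (9 + 4*(-3/8 + (-10)**3)) + 6209 = (9 + 4*(-3/8 - 1000)) + 6209 = (9 + 4*(-8003/8)) + 6209 = (9 - 8003/2) + 6209 = -7985/2 + 6209 = 4433/2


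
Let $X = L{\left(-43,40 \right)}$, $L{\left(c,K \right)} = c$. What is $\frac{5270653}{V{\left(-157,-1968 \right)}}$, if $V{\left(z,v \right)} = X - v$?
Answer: $\frac{5270653}{1925} \approx 2738.0$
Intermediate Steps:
$X = -43$
$V{\left(z,v \right)} = -43 - v$
$\frac{5270653}{V{\left(-157,-1968 \right)}} = \frac{5270653}{-43 - -1968} = \frac{5270653}{-43 + 1968} = \frac{5270653}{1925}$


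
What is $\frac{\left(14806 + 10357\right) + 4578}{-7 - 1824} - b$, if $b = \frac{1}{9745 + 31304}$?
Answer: $- \frac{1220840140}{75160719} \approx -16.243$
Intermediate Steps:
$b = \frac{1}{41049} \approx 2.4361 \cdot 10^{-5}$
$\frac{\left(14806 + 10357\right) + 4578}{-7 - 1824} - b = \frac{\left(14806 + 10357\right) + 4578}{-7 - 1824} - \frac{1}{41049} = \frac{25163 + 4578}{-7 - 1824} - \frac{1}{41049} = \frac{29741}{-1831} - \frac{1}{41049} = 29741 \left(- \frac{1}{1831}\right) - \frac{1}{41049} = - \frac{29741}{1831} - \frac{1}{41049} = - \frac{1220840140}{75160719}$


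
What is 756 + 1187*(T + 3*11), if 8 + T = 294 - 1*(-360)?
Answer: 806729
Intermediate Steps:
T = 646 (T = -8 + (294 - 1*(-360)) = -8 + (294 + 360) = -8 + 654 = 646)
756 + 1187*(T + 3*11) = 756 + 1187*(646 + 3*11) = 756 + 1187*(646 + 33) = 756 + 1187*679 = 756 + 805973 = 806729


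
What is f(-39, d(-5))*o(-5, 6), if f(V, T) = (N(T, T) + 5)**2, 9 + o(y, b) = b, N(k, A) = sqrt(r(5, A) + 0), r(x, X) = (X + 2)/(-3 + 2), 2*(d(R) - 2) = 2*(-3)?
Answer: -72 - 30*I ≈ -72.0 - 30.0*I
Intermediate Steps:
d(R) = -1 (d(R) = 2 + (2*(-3))/2 = 2 + (1/2)*(-6) = 2 - 3 = -1)
r(x, X) = -2 - X (r(x, X) = (2 + X)/(-1) = (2 + X)*(-1) = -2 - X)
N(k, A) = sqrt(-2 - A) (N(k, A) = sqrt((-2 - A) + 0) = sqrt(-2 - A))
o(y, b) = -9 + b
f(V, T) = (5 + sqrt(-2 - T))**2 (f(V, T) = (sqrt(-2 - T) + 5)**2 = (5 + sqrt(-2 - T))**2)
f(-39, d(-5))*o(-5, 6) = (5 + sqrt(-2 - 1*(-1)))**2*(-9 + 6) = (5 + sqrt(-2 + 1))**2*(-3) = (5 + sqrt(-1))**2*(-3) = (5 + I)**2*(-3) = -3*(5 + I)**2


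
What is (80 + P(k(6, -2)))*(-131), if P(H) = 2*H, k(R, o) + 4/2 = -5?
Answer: -8646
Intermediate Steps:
k(R, o) = -7 (k(R, o) = -2 - 5 = -7)
(80 + P(k(6, -2)))*(-131) = (80 + 2*(-7))*(-131) = (80 - 14)*(-131) = 66*(-131) = -8646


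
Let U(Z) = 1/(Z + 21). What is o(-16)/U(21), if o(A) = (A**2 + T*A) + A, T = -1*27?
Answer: 28224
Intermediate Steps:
T = -27
o(A) = A**2 - 26*A (o(A) = (A**2 - 27*A) + A = A**2 - 26*A)
U(Z) = 1/(21 + Z)
o(-16)/U(21) = (-16*(-26 - 16))/(1/(21 + 21)) = (-16*(-42))/(1/42) = 672/(1/42) = 672*42 = 28224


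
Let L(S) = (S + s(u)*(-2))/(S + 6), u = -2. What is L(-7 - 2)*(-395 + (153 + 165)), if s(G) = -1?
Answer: -539/3 ≈ -179.67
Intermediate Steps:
L(S) = (2 + S)/(6 + S) (L(S) = (S - 1*(-2))/(S + 6) = (S + 2)/(6 + S) = (2 + S)/(6 + S))
L(-7 - 2)*(-395 + (153 + 165)) = ((2 + (-7 - 2))/(6 + (-7 - 2)))*(-395 + (153 + 165)) = ((2 - 9)/(6 - 9))*(-395 + 318) = (-7/(-3))*(-77) = -⅓*(-7)*(-77) = (7/3)*(-77) = -539/3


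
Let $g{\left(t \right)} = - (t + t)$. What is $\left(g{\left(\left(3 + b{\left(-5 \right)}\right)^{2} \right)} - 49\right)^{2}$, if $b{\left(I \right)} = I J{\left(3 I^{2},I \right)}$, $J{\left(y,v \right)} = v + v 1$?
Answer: $32114889$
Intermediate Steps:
$J{\left(y,v \right)} = 2 v$ ($J{\left(y,v \right)} = v + v = 2 v$)
$b{\left(I \right)} = 2 I^{2}$ ($b{\left(I \right)} = I 2 I = 2 I^{2}$)
$g{\left(t \right)} = - 2 t$
$\left(g{\left(\left(3 + b{\left(-5 \right)}\right)^{2} \right)} - 49\right)^{2} = \left(- 2 \left(3 + 2 \left(-5\right)^{2}\right)^{2} - 49\right)^{2} = \left(- 2 \left(3 + 2 \cdot 25\right)^{2} - 49\right)^{2} = \left(- 2 \left(3 + 50\right)^{2} - 49\right)^{2} = \left(- 2 \cdot 53^{2} - 49\right)^{2} = \left(\left(-2\right) 2809 - 49\right)^{2} = \left(-5618 - 49\right)^{2} = \left(-5667\right)^{2} = 32114889$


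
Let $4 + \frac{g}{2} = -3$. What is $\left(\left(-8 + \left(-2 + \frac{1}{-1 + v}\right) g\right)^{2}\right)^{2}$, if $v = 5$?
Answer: $\frac{1185921}{16} \approx 74120.0$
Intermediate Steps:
$g = -14$ ($g = -8 + 2 \left(-3\right) = -8 - 6 = -14$)
$\left(\left(-8 + \left(-2 + \frac{1}{-1 + v}\right) g\right)^{2}\right)^{2} = \left(\left(-8 + \left(-2 + \frac{1}{-1 + 5}\right) \left(-14\right)\right)^{2}\right)^{2} = \left(\left(-8 + \left(-2 + \frac{1}{4}\right) \left(-14\right)\right)^{2}\right)^{2} = \left(\left(-8 - - \frac{49}{2}\right)^{2}\right)^{2} = \left(\left(-8 + \frac{49}{2}\right)^{2}\right)^{2} = \left(\left(\frac{33}{2}\right)^{2}\right)^{2} = \left(\frac{1089}{4}\right)^{2} = \frac{1185921}{16}$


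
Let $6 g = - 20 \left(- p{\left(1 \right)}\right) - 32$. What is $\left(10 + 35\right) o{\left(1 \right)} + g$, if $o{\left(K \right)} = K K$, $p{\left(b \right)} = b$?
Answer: $43$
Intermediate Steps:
$o{\left(K \right)} = K^{2}$
$g = -2$ ($g = \frac{- 20 \left(\left(-1\right) 1\right) - 32}{6} = \frac{\left(-20\right) \left(-1\right) - 32}{6} = \frac{20 - 32}{6} = \frac{1}{6} \left(-12\right) = -2$)
$\left(10 + 35\right) o{\left(1 \right)} + g = \left(10 + 35\right) 1^{2} - 2 = 45 \cdot 1 - 2 = 45 - 2 = 43$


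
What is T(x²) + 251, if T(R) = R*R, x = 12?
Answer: 20987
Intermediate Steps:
T(R) = R²
T(x²) + 251 = (12²)² + 251 = 144² + 251 = 20736 + 251 = 20987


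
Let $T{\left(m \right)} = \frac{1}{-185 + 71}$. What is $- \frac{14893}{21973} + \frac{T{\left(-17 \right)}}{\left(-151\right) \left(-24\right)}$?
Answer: $- \frac{6152856421}{9077837328} \approx -0.67779$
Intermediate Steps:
$T{\left(m \right)} = - \frac{1}{114}$ ($T{\left(m \right)} = \frac{1}{-114} = - \frac{1}{114}$)
$- \frac{14893}{21973} + \frac{T{\left(-17 \right)}}{\left(-151\right) \left(-24\right)} = - \frac{14893}{21973} - \frac{1}{114 \left(\left(-151\right) \left(-24\right)\right)} = \left(-14893\right) \frac{1}{21973} - \frac{1}{114 \cdot 3624} = - \frac{14893}{21973} - \frac{1}{413136} = - \frac{6152856421}{9077837328}$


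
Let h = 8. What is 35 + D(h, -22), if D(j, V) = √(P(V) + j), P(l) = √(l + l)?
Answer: 35 + √(8 + 2*I*√11) ≈ 38.033 + 1.0937*I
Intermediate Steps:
P(l) = √2*√l (P(l) = √(2*l) = √2*√l)
D(j, V) = √(j + √2*√V) (D(j, V) = √(√2*√V + j) = √(j + √2*√V))
35 + D(h, -22) = 35 + √(8 + √2*√(-22)) = 35 + √(8 + √2*(I*√22)) = 35 + √(8 + 2*I*√11)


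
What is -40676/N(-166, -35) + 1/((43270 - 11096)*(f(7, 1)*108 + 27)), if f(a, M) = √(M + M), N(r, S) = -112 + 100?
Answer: 91282496273/26929638 + 2*√2/13464819 ≈ 3389.7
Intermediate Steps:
N(r, S) = -12
f(a, M) = √2*√M (f(a, M) = √(2*M) = √2*√M)
-40676/N(-166, -35) + 1/((43270 - 11096)*(f(7, 1)*108 + 27)) = -40676/(-12) + 1/((43270 - 11096)*((√2*√1)*108 + 27)) = -40676*(-1/12) + 1/(32174*((√2*1)*108 + 27)) = 10169/3 + 1/(32174*(√2*108 + 27)) = 10169/3 + 1/(32174*(108*√2 + 27)) = 10169/3 + 1/(32174*(27 + 108*√2))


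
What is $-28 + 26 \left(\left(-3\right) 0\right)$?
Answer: $-28$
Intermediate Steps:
$-28 + 26 \left(\left(-3\right) 0\right) = -28 + 26 \cdot 0 = -28 + 0 = -28$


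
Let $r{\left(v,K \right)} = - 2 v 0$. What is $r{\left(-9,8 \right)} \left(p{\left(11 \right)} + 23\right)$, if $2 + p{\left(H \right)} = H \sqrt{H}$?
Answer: $0$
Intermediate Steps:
$r{\left(v,K \right)} = 0$
$p{\left(H \right)} = -2 + H^{\frac{3}{2}}$ ($p{\left(H \right)} = -2 + H \sqrt{H} = -2 + H^{\frac{3}{2}}$)
$r{\left(-9,8 \right)} \left(p{\left(11 \right)} + 23\right) = 0 \left(\left(-2 + 11^{\frac{3}{2}}\right) + 23\right) = 0 \left(\left(-2 + 11 \sqrt{11}\right) + 23\right) = 0 \left(21 + 11 \sqrt{11}\right) = 0$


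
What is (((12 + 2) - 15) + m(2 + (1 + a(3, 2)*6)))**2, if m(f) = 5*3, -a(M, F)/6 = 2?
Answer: 196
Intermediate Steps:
a(M, F) = -12 (a(M, F) = -6*2 = -12)
m(f) = 15
(((12 + 2) - 15) + m(2 + (1 + a(3, 2)*6)))**2 = (((12 + 2) - 15) + 15)**2 = ((14 - 15) + 15)**2 = (-1 + 15)**2 = 14**2 = 196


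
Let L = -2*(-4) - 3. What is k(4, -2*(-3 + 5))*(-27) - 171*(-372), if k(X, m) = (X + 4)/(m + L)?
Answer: 63396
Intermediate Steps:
L = 5 (L = 8 - 3 = 5)
k(X, m) = (4 + X)/(5 + m) (k(X, m) = (X + 4)/(m + 5) = (4 + X)/(5 + m))
k(4, -2*(-3 + 5))*(-27) - 171*(-372) = ((4 + 4)/(5 - 2*(-3 + 5)))*(-27) - 171*(-372) = (8/(5 - 2*2))*(-27) + 63612 = (8/(5 - 4))*(-27) + 63612 = (8/1)*(-27) + 63612 = (1*8)*(-27) + 63612 = 8*(-27) + 63612 = -216 + 63612 = 63396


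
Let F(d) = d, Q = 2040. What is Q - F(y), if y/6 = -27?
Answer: 2202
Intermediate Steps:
y = -162 (y = 6*(-27) = -162)
Q - F(y) = 2040 - 1*(-162) = 2040 + 162 = 2202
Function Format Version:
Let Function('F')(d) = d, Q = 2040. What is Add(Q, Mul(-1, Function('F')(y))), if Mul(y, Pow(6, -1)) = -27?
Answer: 2202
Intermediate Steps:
y = -162 (y = Mul(6, -27) = -162)
Add(Q, Mul(-1, Function('F')(y))) = Add(2040, Mul(-1, -162)) = Add(2040, 162) = 2202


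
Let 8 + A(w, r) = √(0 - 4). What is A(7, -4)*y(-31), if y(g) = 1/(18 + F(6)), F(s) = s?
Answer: -⅓ + I/12 ≈ -0.33333 + 0.083333*I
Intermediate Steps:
y(g) = 1/24 (y(g) = 1/(18 + 6) = 1/24)
A(w, r) = -8 + 2*I (A(w, r) = -8 + √(0 - 4) = -8 + √(-4) = -8 + 2*I)
A(7, -4)*y(-31) = (-8 + 2*I)*(1/24) = -⅓ + I/12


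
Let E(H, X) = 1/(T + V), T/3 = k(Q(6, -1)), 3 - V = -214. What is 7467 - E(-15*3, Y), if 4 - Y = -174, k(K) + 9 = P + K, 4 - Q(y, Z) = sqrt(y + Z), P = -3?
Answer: 277802075/37204 - 3*sqrt(5)/37204 ≈ 7467.0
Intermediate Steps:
Q(y, Z) = 4 - sqrt(Z + y) (Q(y, Z) = 4 - sqrt(y + Z) = 4 - sqrt(Z + y))
V = 217 (V = 3 - 1*(-214) = 3 + 214 = 217)
k(K) = -12 + K (k(K) = -9 + (-3 + K) = -12 + K)
Y = 178 (Y = 4 - 1*(-174) = 4 + 174 = 178)
T = -24 - 3*sqrt(5) (T = 3*(-12 + (4 - sqrt(-1 + 6))) = 3*(-12 + (4 - sqrt(5))) = 3*(-8 - sqrt(5)) = -24 - 3*sqrt(5) ≈ -30.708)
E(H, X) = 1/(193 - 3*sqrt(5)) (E(H, X) = 1/((-24 - 3*sqrt(5)) + 217) = 1/(193 - 3*sqrt(5)))
7467 - E(-15*3, Y) = 7467 - (193/37204 + 3*sqrt(5)/37204) = 7467 + (-193/37204 - 3*sqrt(5)/37204) = 277802075/37204 - 3*sqrt(5)/37204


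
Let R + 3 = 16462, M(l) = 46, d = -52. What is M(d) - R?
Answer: -16413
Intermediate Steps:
R = 16459 (R = -3 + 16462 = 16459)
M(d) - R = 46 - 1*16459 = 46 - 16459 = -16413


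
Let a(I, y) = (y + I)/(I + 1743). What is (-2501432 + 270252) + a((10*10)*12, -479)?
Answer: -6566362019/2943 ≈ -2.2312e+6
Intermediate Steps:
a(I, y) = (I + y)/(1743 + I)
(-2501432 + 270252) + a((10*10)*12, -479) = (-2501432 + 270252) + ((10*10)*12 - 479)/(1743 + (10*10)*12) = -2231180 + (100*12 - 479)/(1743 + 100*12) = -2231180 + (1200 - 479)/(1743 + 1200) = -2231180 + 721/2943 = -6566362019/2943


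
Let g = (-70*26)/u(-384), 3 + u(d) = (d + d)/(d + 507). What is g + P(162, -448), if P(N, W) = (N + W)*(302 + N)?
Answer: -50220196/379 ≈ -1.3251e+5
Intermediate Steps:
P(N, W) = (302 + N)*(N + W)
u(d) = -3 + 2*d/(507 + d) (u(d) = -3 + (d + d)/(d + 507) = -3 + (2*d)/(507 + d) = -3 + 2*d/(507 + d))
g = 74620/379 (g = (-70*26)/(((-1521 - 1*(-384))/(507 - 384))) = -1820*123/(-1521 + 384) = -1820/((1/123)*(-1137)) = -1820/(-379/41) = -1820*(-41/379) = 74620/379 ≈ 196.89)
g + P(162, -448) = 74620/379 + (162² + 302*162 + 302*(-448) + 162*(-448)) = 74620/379 + (26244 + 48924 - 135296 - 72576) = 74620/379 - 132704 = -50220196/379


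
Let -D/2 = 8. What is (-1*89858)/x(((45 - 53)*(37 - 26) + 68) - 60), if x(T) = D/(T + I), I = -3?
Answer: -3729107/8 ≈ -4.6614e+5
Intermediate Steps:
D = -16 (D = -2*8 = -16)
x(T) = -16/(-3 + T) (x(T) = -16/(T - 3) = -16/(-3 + T))
(-1*89858)/x(((45 - 53)*(37 - 26) + 68) - 60) = (-1*89858)/((-16/(-3 + (((45 - 53)*(37 - 26) + 68) - 60)))) = -(2830527/8 - 44929*(-8*11 + 68)/8) = -(2830527/8 - 44929*(-88 + 68)/8) = -89858/((-16/(-3 + (-20 - 60)))) = -89858/((-16/(-3 - 80))) = -89858/((-16/(-83))) = -89858/((-16*(-1/83))) = -89858/16/83 = -89858*83/16 = -3729107/8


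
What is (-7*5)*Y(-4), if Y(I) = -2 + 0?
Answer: 70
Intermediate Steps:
Y(I) = -2
(-7*5)*Y(-4) = -7*5*(-2) = -35*(-2) = 70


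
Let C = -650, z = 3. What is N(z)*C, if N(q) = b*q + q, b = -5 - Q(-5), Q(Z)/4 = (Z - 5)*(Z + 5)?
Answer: 7800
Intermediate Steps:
Q(Z) = 4*(-5 + Z)*(5 + Z) (Q(Z) = 4*((Z - 5)*(Z + 5)) = 4*((-5 + Z)*(5 + Z)) = 4*(-5 + Z)*(5 + Z))
b = -5 (b = -5 - (-100 + 4*(-5)²) = -5 - (-100 + 4*25) = -5 - (-100 + 100) = -5 - 1*0 = -5 + 0 = -5)
N(q) = -4*q (N(q) = -5*q + q = -4*q)
N(z)*C = -4*3*(-650) = -12*(-650) = 7800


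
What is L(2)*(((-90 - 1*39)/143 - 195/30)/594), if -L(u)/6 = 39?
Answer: 2117/726 ≈ 2.9160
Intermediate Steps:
L(u) = -234 (L(u) = -6*39 = -234)
L(2)*(((-90 - 1*39)/143 - 195/30)/594) = -234*((-90 - 1*39)/143 - 195/30)/594 = -234*((-90 - 39)*(1/143) - 195*1/30)/594 = -234*(-129*1/143 - 13/2)/594 = -234*(-129/143 - 13/2)/594 = -(-19053)/(11*594) = -234*(-2117/169884) = 2117/726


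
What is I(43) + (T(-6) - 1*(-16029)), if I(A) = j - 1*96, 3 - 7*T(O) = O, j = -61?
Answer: 111113/7 ≈ 15873.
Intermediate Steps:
T(O) = 3/7 - O/7
I(A) = -157 (I(A) = -61 - 1*96 = -61 - 96 = -157)
I(43) + (T(-6) - 1*(-16029)) = -157 + ((3/7 - ⅐*(-6)) - 1*(-16029)) = -157 + ((3/7 + 6/7) + 16029) = -157 + (9/7 + 16029) = -157 + 112212/7 = 111113/7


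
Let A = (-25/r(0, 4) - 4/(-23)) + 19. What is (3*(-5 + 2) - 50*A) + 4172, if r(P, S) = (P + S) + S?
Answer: 309171/92 ≈ 3360.6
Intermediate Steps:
r(P, S) = P + 2*S
A = 2953/184 (A = (-25/(0 + 2*4) - 4/(-23)) + 19 = (-25/(0 + 8) - 4*(-1/23)) + 19 = (-25/8 + 4/23) + 19 = -543/184 + 19 = 2953/184 ≈ 16.049)
(3*(-5 + 2) - 50*A) + 4172 = (3*(-5 + 2) - 50*2953/184) + 4172 = (3*(-3) - 73825/92) + 4172 = (-9 - 73825/92) + 4172 = -74653/92 + 4172 = 309171/92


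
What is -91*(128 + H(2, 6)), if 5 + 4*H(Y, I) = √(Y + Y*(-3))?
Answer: -46137/4 - 91*I/2 ≈ -11534.0 - 45.5*I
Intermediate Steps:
H(Y, I) = -5/4 + √2*√(-Y)/4 (H(Y, I) = -5/4 + √(Y + Y*(-3))/4 = -5/4 + √(Y - 3*Y)/4 = -5/4 + √(-2*Y)/4 = -5/4 + (√2*√(-Y))/4 = -5/4 + √2*√(-Y)/4)
-91*(128 + H(2, 6)) = -91*(128 + (-5/4 + √2*√(-1*2)/4)) = -91*(128 + (-5/4 + √2*√(-2)/4)) = -91*(128 + (-5/4 + √2*(I*√2)/4)) = -91*(128 + (-5/4 + I/2)) = -91*(507/4 + I/2) = -46137/4 - 91*I/2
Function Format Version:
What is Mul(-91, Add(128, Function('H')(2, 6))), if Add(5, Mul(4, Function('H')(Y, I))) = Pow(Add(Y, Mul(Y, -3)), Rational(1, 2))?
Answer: Add(Rational(-46137, 4), Mul(Rational(-91, 2), I)) ≈ Add(-11534., Mul(-45.500, I))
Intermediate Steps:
Function('H')(Y, I) = Add(Rational(-5, 4), Mul(Rational(1, 4), Pow(2, Rational(1, 2)), Pow(Mul(-1, Y), Rational(1, 2)))) (Function('H')(Y, I) = Add(Rational(-5, 4), Mul(Rational(1, 4), Pow(Add(Y, Mul(Y, -3)), Rational(1, 2)))) = Add(Rational(-5, 4), Mul(Rational(1, 4), Pow(Add(Y, Mul(-3, Y)), Rational(1, 2)))) = Add(Rational(-5, 4), Mul(Rational(1, 4), Pow(Mul(-2, Y), Rational(1, 2)))) = Add(Rational(-5, 4), Mul(Rational(1, 4), Mul(Pow(2, Rational(1, 2)), Pow(Mul(-1, Y), Rational(1, 2))))) = Add(Rational(-5, 4), Mul(Rational(1, 4), Pow(2, Rational(1, 2)), Pow(Mul(-1, Y), Rational(1, 2)))))
Mul(-91, Add(128, Function('H')(2, 6))) = Mul(-91, Add(128, Add(Rational(-5, 4), Mul(Rational(1, 4), Pow(2, Rational(1, 2)), Pow(Mul(-1, 2), Rational(1, 2)))))) = Mul(-91, Add(128, Add(Rational(-5, 4), Mul(Rational(1, 4), Pow(2, Rational(1, 2)), Pow(-2, Rational(1, 2)))))) = Mul(-91, Add(128, Add(Rational(-5, 4), Mul(Rational(1, 4), Pow(2, Rational(1, 2)), Mul(I, Pow(2, Rational(1, 2))))))) = Mul(-91, Add(128, Add(Rational(-5, 4), Mul(Rational(1, 2), I)))) = Mul(-91, Add(Rational(507, 4), Mul(Rational(1, 2), I))) = Add(Rational(-46137, 4), Mul(Rational(-91, 2), I))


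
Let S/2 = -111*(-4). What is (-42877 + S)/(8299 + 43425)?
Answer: -41989/51724 ≈ -0.81179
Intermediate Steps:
S = 888 (S = 2*(-111*(-4)) = 2*444 = 888)
(-42877 + S)/(8299 + 43425) = (-42877 + 888)/(8299 + 43425) = -41989/51724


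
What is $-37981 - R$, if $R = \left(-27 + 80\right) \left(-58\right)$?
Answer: $-34907$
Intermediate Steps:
$R = -3074$ ($R = 53 \left(-58\right) = -3074$)
$-37981 - R = -37981 - -3074 = -37981 + 3074 = -34907$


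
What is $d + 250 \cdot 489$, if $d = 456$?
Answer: $122706$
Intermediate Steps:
$d + 250 \cdot 489 = 456 + 250 \cdot 489 = 456 + 122250 = 122706$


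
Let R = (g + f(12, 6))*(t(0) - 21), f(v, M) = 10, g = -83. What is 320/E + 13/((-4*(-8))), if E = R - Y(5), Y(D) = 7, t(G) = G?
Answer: 15039/24416 ≈ 0.61595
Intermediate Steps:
R = 1533 (R = (-83 + 10)*(0 - 21) = -73*(-21) = 1533)
E = 1526 (E = 1533 - 1*7 = 1533 - 7 = 1526)
320/E + 13/((-4*(-8))) = 320/1526 + 13/((-4*(-8))) = 320*(1/1526) + 13/32 = 160/763 + 13*(1/32) = 160/763 + 13/32 = 15039/24416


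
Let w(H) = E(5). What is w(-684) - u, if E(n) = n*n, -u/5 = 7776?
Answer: 38905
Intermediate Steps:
u = -38880 (u = -5*7776 = -38880)
E(n) = n²
w(H) = 25 (w(H) = 5² = 25)
w(-684) - u = 25 - 1*(-38880) = 25 + 38880 = 38905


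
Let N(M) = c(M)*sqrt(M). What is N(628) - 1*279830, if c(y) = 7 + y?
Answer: -279830 + 1270*sqrt(157) ≈ -2.6392e+5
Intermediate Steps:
N(M) = sqrt(M)*(7 + M) (N(M) = (7 + M)*sqrt(M) = sqrt(M)*(7 + M))
N(628) - 1*279830 = sqrt(628)*(7 + 628) - 1*279830 = (2*sqrt(157))*635 - 279830 = 1270*sqrt(157) - 279830 = -279830 + 1270*sqrt(157)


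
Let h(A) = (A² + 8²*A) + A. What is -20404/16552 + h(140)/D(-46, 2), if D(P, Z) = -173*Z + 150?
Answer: -4277157/28966 ≈ -147.66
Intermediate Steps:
h(A) = A² + 65*A (h(A) = (A² + 64*A) + A = A² + 65*A)
D(P, Z) = 150 - 173*Z
-20404/16552 + h(140)/D(-46, 2) = -20404/16552 + (140*(65 + 140))/(150 - 173*2) = -20404*1/16552 + (140*205)/(150 - 346) = -5101/4138 + 28700/(-196) = -5101/4138 + 28700*(-1/196) = -5101/4138 - 1025/7 = -4277157/28966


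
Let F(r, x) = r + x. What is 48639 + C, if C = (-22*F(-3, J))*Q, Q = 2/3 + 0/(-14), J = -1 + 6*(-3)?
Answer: 146885/3 ≈ 48962.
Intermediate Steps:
J = -19 (J = -1 - 18 = -19)
Q = ⅔ (Q = 2*(⅓) + 0*(-1/14) = ⅔ + 0 = ⅔ ≈ 0.66667)
C = 968/3 (C = -22*(-3 - 19)*(⅔) = -22*(-22)*(⅔) = 484*(⅔) = 968/3 ≈ 322.67)
48639 + C = 48639 + 968/3 = 146885/3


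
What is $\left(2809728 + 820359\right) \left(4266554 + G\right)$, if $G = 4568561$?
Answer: $32072236105005$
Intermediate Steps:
$\left(2809728 + 820359\right) \left(4266554 + G\right) = \left(2809728 + 820359\right) \left(4266554 + 4568561\right) = 3630087 \cdot 8835115 = 32072236105005$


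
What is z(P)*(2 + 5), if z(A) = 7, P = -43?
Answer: 49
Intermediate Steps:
z(P)*(2 + 5) = 7*(2 + 5) = 7*7 = 49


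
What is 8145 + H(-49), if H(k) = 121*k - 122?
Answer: 2094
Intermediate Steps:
H(k) = -122 + 121*k
8145 + H(-49) = 8145 + (-122 + 121*(-49)) = 8145 + (-122 - 5929) = 8145 - 6051 = 2094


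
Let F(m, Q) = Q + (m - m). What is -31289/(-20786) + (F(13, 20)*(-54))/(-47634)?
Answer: 252144851/165020054 ≈ 1.5280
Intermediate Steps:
F(m, Q) = Q (F(m, Q) = Q + 0 = Q)
-31289/(-20786) + (F(13, 20)*(-54))/(-47634) = -31289/(-20786) + (20*(-54))/(-47634) = -31289*(-1/20786) - 1080*(-1/47634) = 31289/20786 + 180/7939 = 252144851/165020054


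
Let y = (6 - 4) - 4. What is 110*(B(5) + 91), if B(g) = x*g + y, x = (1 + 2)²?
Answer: 14740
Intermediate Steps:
x = 9 (x = 3² = 9)
y = -2 (y = 2 - 4 = -2)
B(g) = -2 + 9*g (B(g) = 9*g - 2 = -2 + 9*g)
110*(B(5) + 91) = 110*((-2 + 9*5) + 91) = 110*((-2 + 45) + 91) = 110*(43 + 91) = 110*134 = 14740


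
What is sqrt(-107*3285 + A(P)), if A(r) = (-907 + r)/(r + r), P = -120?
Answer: I*sqrt(1265366595)/60 ≈ 592.87*I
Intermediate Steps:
A(r) = (-907 + r)/(2*r) (A(r) = (-907 + r)/((2*r)) = (-907 + r)*(1/(2*r)) = (-907 + r)/(2*r))
sqrt(-107*3285 + A(P)) = sqrt(-107*3285 + (1/2)*(-907 - 120)/(-120)) = sqrt(-351495 + (1/2)*(-1/120)*(-1027)) = sqrt(-351495 + 1027/240) = sqrt(-84357773/240) = I*sqrt(1265366595)/60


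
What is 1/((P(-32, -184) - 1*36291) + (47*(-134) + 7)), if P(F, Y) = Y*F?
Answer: -1/36694 ≈ -2.7252e-5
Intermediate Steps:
P(F, Y) = F*Y
1/((P(-32, -184) - 1*36291) + (47*(-134) + 7)) = 1/((-32*(-184) - 1*36291) + (47*(-134) + 7)) = 1/((5888 - 36291) + (-6298 + 7)) = 1/(-30403 - 6291) = 1/(-36694) = -1/36694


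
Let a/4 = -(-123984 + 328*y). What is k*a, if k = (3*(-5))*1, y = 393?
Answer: 295200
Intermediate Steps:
a = -19680 (a = 4*(-328/(1/(393 - 378))) = 4*(-328/(1/15)) = 4*(-328/1/15) = 4*(-328*15) = 4*(-4920) = -19680)
k = -15 (k = -15*1 = -15)
k*a = -15*(-19680) = 295200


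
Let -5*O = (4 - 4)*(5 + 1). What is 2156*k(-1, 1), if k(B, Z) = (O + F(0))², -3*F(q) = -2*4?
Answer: 137984/9 ≈ 15332.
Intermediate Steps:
O = 0 (O = -(4 - 4)*(5 + 1)/5 = -0*6 = -⅕*0 = 0)
F(q) = 8/3 (F(q) = -(-2)*4/3 = -⅓*(-8) = 8/3)
k(B, Z) = 64/9 (k(B, Z) = (0 + 8/3)² = (8/3)² = 64/9)
2156*k(-1, 1) = 2156*(64/9) = 137984/9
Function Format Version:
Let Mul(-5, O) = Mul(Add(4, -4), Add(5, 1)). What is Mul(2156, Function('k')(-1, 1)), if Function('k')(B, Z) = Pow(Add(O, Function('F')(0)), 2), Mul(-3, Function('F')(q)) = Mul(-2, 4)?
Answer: Rational(137984, 9) ≈ 15332.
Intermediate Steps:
O = 0 (O = Mul(Rational(-1, 5), Mul(Add(4, -4), Add(5, 1))) = Mul(Rational(-1, 5), Mul(0, 6)) = Mul(Rational(-1, 5), 0) = 0)
Function('F')(q) = Rational(8, 3) (Function('F')(q) = Mul(Rational(-1, 3), Mul(-2, 4)) = Mul(Rational(-1, 3), -8) = Rational(8, 3))
Function('k')(B, Z) = Rational(64, 9) (Function('k')(B, Z) = Pow(Add(0, Rational(8, 3)), 2) = Pow(Rational(8, 3), 2) = Rational(64, 9))
Mul(2156, Function('k')(-1, 1)) = Mul(2156, Rational(64, 9)) = Rational(137984, 9)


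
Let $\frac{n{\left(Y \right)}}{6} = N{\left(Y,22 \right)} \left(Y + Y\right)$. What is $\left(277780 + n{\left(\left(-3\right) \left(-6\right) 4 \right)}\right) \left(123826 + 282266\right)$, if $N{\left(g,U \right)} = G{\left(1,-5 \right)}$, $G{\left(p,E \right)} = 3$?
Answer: $113856826224$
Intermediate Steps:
$N{\left(g,U \right)} = 3$
$n{\left(Y \right)} = 36 Y$ ($n{\left(Y \right)} = 6 \cdot 3 \left(Y + Y\right) = 6 \cdot 3 \cdot 2 Y = 6 \cdot 6 Y = 36 Y$)
$\left(277780 + n{\left(\left(-3\right) \left(-6\right) 4 \right)}\right) \left(123826 + 282266\right) = \left(277780 + 36 \left(-3\right) \left(-6\right) 4\right) \left(123826 + 282266\right) = \left(277780 + 36 \cdot 18 \cdot 4\right) 406092 = \left(277780 + 36 \cdot 72\right) 406092 = \left(277780 + 2592\right) 406092 = 280372 \cdot 406092 = 113856826224$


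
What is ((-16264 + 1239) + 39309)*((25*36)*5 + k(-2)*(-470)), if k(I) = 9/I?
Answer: 160638660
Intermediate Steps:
((-16264 + 1239) + 39309)*((25*36)*5 + k(-2)*(-470)) = ((-16264 + 1239) + 39309)*((25*36)*5 + (9/(-2))*(-470)) = (-15025 + 39309)*(900*5 + (9*(-1/2))*(-470)) = 24284*(4500 - 9/2*(-470)) = 24284*(4500 + 2115) = 24284*6615 = 160638660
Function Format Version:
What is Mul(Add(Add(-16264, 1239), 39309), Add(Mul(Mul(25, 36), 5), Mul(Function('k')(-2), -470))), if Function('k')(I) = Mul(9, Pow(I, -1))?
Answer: 160638660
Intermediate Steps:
Mul(Add(Add(-16264, 1239), 39309), Add(Mul(Mul(25, 36), 5), Mul(Function('k')(-2), -470))) = Mul(Add(Add(-16264, 1239), 39309), Add(Mul(Mul(25, 36), 5), Mul(Mul(9, Pow(-2, -1)), -470))) = Mul(Add(-15025, 39309), Add(Mul(900, 5), Mul(Mul(9, Rational(-1, 2)), -470))) = Mul(24284, Add(4500, Mul(Rational(-9, 2), -470))) = Mul(24284, Add(4500, 2115)) = Mul(24284, 6615) = 160638660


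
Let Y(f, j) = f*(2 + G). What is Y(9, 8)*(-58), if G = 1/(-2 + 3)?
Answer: -1566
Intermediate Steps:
G = 1 (G = 1/1 = 1)
Y(f, j) = 3*f (Y(f, j) = f*(2 + 1) = f*3 = 3*f)
Y(9, 8)*(-58) = (3*9)*(-58) = 27*(-58) = -1566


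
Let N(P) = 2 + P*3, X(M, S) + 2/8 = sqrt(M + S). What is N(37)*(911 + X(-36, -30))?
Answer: 411659/4 + 113*I*sqrt(66) ≈ 1.0291e+5 + 918.02*I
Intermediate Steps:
X(M, S) = -1/4 + sqrt(M + S)
N(P) = 2 + 3*P
N(37)*(911 + X(-36, -30)) = (2 + 3*37)*(911 + (-1/4 + sqrt(-36 - 30))) = (2 + 111)*(911 + (-1/4 + sqrt(-66))) = 113*(911 + (-1/4 + I*sqrt(66))) = 113*(3643/4 + I*sqrt(66)) = 411659/4 + 113*I*sqrt(66)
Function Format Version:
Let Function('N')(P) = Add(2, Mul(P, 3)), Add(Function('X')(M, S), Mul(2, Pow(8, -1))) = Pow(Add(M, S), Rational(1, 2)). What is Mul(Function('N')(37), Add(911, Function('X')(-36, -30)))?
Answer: Add(Rational(411659, 4), Mul(113, I, Pow(66, Rational(1, 2)))) ≈ Add(1.0291e+5, Mul(918.02, I))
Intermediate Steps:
Function('X')(M, S) = Add(Rational(-1, 4), Pow(Add(M, S), Rational(1, 2)))
Function('N')(P) = Add(2, Mul(3, P))
Mul(Function('N')(37), Add(911, Function('X')(-36, -30))) = Mul(Add(2, Mul(3, 37)), Add(911, Add(Rational(-1, 4), Pow(Add(-36, -30), Rational(1, 2))))) = Mul(Add(2, 111), Add(911, Add(Rational(-1, 4), Pow(-66, Rational(1, 2))))) = Mul(113, Add(911, Add(Rational(-1, 4), Mul(I, Pow(66, Rational(1, 2)))))) = Mul(113, Add(Rational(3643, 4), Mul(I, Pow(66, Rational(1, 2))))) = Add(Rational(411659, 4), Mul(113, I, Pow(66, Rational(1, 2))))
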